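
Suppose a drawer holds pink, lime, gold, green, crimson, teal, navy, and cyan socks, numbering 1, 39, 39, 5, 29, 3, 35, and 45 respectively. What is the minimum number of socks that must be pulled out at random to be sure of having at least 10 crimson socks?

The worst case draws every non-crimson sock first: 1 + 39 + 39 + 5 + 3 + 35 + 45 = 167.
The next 10 draws are then forced to be crimson, giving 167 + 10 = 177.

177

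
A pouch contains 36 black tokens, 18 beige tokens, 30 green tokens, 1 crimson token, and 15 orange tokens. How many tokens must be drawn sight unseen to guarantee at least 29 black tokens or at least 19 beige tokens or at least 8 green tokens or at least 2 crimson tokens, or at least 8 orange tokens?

62

The worst case stops just short of every target: 28 black, 18 beige, 7 green, 1 crimson, 7 orange — 28 + 18 + 7 + 1 + 7 = 61 tokens.
One more token must push some color to its target, so 61 + 1 = 62.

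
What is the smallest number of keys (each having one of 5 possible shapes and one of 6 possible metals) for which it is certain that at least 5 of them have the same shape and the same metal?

There are 5 × 6 = 30 (shape, metal) combinations acting as pigeonholes.
With 30 × 4 = 120 keys we could place exactly 4 in each, with no (shape, metal) pair reaching 5.
One more forces some (shape, metal) pair to hold 5, so 120 + 1 = 121.

121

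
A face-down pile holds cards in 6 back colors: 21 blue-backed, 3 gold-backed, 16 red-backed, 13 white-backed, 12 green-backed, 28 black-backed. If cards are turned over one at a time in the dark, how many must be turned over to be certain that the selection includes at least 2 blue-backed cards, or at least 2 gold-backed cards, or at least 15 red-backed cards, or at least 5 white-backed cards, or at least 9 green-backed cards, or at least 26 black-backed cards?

54

Each of the 6 back colors has its own threshold; avoid all of them simultaneously.
The worst case stops just short of every target: 1 blue-backed, 1 gold-backed, 14 red-backed, 4 white-backed, 8 green-backed, 25 black-backed — 1 + 1 + 14 + 4 + 8 + 25 = 53 cards.
One more card must push some back color to its target, so 53 + 1 = 54.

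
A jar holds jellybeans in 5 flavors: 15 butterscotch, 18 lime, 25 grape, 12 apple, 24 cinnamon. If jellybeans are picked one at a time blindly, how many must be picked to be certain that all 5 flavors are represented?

The hardest flavor to obtain is apple: we could draw every other jellybean first — 94 − 12 = 82 jellybeans — without a single apple one.
The next draw must be apple, so 82 + 1 = 83.

83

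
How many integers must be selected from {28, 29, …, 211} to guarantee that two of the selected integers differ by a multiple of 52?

53

Group the integers by remainder mod 52; there are 52 residue classes, each nonempty in this range.
Choosing one from each class (52 integers) avoids any shared remainder.
One more choice must repeat a class, so two differ by a multiple of 52. Hence 52 + 1 = 53.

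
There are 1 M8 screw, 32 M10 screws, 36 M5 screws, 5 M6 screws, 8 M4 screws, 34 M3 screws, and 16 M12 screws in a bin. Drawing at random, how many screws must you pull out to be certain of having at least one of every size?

The hardest size to obtain is M8: we could draw every other screw first — 132 − 1 = 131 screws — without a single M8 one.
The next draw must be M8, so 131 + 1 = 132.

132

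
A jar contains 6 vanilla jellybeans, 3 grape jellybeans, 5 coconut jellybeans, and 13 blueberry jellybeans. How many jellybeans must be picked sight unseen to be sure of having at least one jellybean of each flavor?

The hardest flavor to obtain is grape: we could draw every other jellybean first — 27 − 3 = 24 jellybeans — without a single grape one.
The next draw must be grape, so 24 + 1 = 25.

25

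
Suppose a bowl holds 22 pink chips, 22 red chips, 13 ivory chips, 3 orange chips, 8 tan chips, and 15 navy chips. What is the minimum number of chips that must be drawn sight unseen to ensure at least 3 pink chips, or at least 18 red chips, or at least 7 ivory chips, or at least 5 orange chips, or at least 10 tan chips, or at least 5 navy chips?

41

The worst case stops just short of every target: 2 pink, 17 red, 6 ivory, all 3 orange, all 8 tan, 4 navy — 2 + 17 + 6 + 3 + 8 + 4 = 40 chips.
One more chip must push some color to its target, so 40 + 1 = 41.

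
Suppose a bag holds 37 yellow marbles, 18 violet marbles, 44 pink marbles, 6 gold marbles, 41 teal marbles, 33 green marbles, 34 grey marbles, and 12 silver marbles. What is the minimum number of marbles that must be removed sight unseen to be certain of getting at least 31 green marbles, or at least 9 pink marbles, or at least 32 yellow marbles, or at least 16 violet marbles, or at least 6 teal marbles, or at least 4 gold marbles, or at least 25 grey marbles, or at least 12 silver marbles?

The worst case stops just short of every target: 31 yellow, 15 violet, 8 pink, 3 gold, 5 teal, 30 green, 24 grey, 11 silver — 31 + 15 + 8 + 3 + 5 + 30 + 24 + 11 = 127 marbles.
One more marble must push some color to its target, so 127 + 1 = 128.

128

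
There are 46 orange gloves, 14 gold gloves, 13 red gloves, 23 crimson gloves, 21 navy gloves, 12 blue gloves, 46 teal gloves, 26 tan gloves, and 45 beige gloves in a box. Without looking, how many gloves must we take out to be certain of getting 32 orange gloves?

The worst case draws every non-orange glove first: 14 + 13 + 23 + 21 + 12 + 46 + 26 + 45 = 200.
The next 32 draws are then forced to be orange, giving 200 + 32 = 232.

232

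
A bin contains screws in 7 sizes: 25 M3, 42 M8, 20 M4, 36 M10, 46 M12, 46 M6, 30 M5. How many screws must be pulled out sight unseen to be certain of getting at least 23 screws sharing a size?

Treat the 7 sizes as pigeonholes.
In the worst case we take at most 22 of each size, but all 20 M4 (fewer than 22), giving 22 + 22 + 20 + 22 + 22 + 22 + 22 = 152.
One more screw then forces some size to 23, so 152 + 1 = 153.

153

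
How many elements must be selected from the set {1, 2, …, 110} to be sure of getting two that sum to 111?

Partition {1, …, 110} into 55 pairs: {1,110}, {2,109}, …, {55,56}.
Choosing 55 integers — say the integers 1 through 55 — takes one from each pair and avoids the property.
Choosing 56 forces two into the same pair by pigeonhole, and those sum to 111. So 56.

56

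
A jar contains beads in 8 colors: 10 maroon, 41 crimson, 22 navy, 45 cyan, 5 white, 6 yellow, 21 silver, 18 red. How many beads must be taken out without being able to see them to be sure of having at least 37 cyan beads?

160

The worst case draws every non-cyan bead first: 10 + 41 + 22 + 5 + 6 + 21 + 18 = 123.
The next 37 draws are then forced to be cyan, giving 123 + 37 = 160.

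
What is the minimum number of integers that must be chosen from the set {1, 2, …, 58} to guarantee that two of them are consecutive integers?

Partition {1, …, 58} into 29 pairs: {1,2}, {3,4}, …, {57,58}.
Choosing 29 integers — say the 29 even numbers 2, 4, …, 58 — takes one from each pair and avoids the property.
Choosing 30 forces two into the same pair by pigeonhole, and those are consecutive. So 30.

30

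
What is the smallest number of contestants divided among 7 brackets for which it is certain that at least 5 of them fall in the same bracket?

29

There are 7 brackets acting as pigeonholes.
With 7 × 4 = 28 contestants we could place exactly 4 in each, with no class reaching 5.
One more forces some class to hold 5, so 28 + 1 = 29.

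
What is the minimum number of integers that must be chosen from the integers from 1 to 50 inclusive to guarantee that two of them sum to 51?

26

Partition {1, …, 50} into 25 pairs: {1,50}, {2,49}, …, {25,26}.
Choosing 25 integers — say the integers 1 through 25 — takes one from each pair and avoids the property.
Choosing 26 forces two into the same pair by pigeonhole, and those sum to 51. So 26.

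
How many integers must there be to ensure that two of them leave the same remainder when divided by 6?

7

There are 6 residue classes modulo 6 acting as pigeonholes.
With 6 integers we could place one in each, avoiding any repeat.
One more forces some class to hold 2, so 6 + 1 = 7.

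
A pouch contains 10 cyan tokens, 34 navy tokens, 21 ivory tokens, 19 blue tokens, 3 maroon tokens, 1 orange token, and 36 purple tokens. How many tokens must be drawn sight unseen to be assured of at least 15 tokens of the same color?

71

In the worst case we take at most 14 of each color, but all 10 cyan, all 3 maroon, and all 1 orange (fewer than 14), giving 10 + 14 + 14 + 14 + 3 + 1 + 14 = 70.
One more token then forces some color to 15, so 70 + 1 = 71.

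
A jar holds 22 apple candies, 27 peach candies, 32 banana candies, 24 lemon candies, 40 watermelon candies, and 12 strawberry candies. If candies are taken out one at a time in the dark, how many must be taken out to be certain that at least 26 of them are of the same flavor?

134

Treat the 6 flavors as pigeonholes.
In the worst case we take at most 25 of each flavor, but all 22 apple, all 24 lemon, and all 12 strawberry (fewer than 25), giving 22 + 25 + 25 + 24 + 25 + 12 = 133.
One more candy then forces some flavor to 26, so 133 + 1 = 134.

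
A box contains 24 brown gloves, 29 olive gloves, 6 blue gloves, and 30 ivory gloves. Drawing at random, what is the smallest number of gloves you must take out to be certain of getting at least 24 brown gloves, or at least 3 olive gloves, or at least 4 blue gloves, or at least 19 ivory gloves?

47

The worst case stops just short of every target: 23 brown, 2 olive, 3 blue, 18 ivory — 23 + 2 + 3 + 18 = 46 gloves.
One more glove must push some color to its target, so 46 + 1 = 47.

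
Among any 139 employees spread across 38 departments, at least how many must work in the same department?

4

If each of the 38 departments held at most 3, the total would be at most 38 × 3 = 114 < 139, a contradiction.
So at least one holds ⌈139/38⌉ = 4.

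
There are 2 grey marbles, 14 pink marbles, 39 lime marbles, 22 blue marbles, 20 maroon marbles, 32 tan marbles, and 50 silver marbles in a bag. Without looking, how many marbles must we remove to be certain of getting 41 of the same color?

170

In the worst case we take at most 40 of each color, but all 2 grey, all 14 pink, all 39 lime, all 22 blue, all 20 maroon, and all 32 tan (fewer than 40), giving 2 + 14 + 39 + 22 + 20 + 32 + 40 = 169.
One more marble then forces some color to 41, so 169 + 1 = 170.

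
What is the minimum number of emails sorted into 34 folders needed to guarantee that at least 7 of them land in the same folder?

There are 34 folders acting as pigeonholes.
With 34 × 6 = 204 emails we could place exactly 6 in each, with no class reaching 7.
One more forces some class to hold 7, so 204 + 1 = 205.

205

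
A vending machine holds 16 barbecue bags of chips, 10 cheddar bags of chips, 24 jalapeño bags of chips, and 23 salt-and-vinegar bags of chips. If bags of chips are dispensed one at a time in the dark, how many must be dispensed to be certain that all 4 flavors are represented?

The hardest flavor to obtain is cheddar: we could draw every other bag of chips first — 73 − 10 = 63 bags of chips — without a single cheddar one.
The next draw must be cheddar, so 63 + 1 = 64.

64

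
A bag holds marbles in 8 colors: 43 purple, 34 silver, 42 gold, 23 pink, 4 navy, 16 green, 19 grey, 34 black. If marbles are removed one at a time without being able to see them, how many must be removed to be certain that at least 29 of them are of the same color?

In the worst case we take at most 28 of each color, but all 23 pink, all 4 navy, all 16 green, and all 19 grey (fewer than 28), giving 28 + 28 + 28 + 23 + 4 + 16 + 19 + 28 = 174.
One more marble then forces some color to 29, so 174 + 1 = 175.

175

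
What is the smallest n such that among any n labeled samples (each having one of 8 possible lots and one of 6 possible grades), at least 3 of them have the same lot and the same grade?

There are 8 × 6 = 48 (lot, grade) combinations acting as pigeonholes.
With 48 × 2 = 96 labeled samples we could place exactly 2 in each, with no (lot, grade) pair reaching 3.
One more forces some (lot, grade) pair to hold 3, so 96 + 1 = 97.

97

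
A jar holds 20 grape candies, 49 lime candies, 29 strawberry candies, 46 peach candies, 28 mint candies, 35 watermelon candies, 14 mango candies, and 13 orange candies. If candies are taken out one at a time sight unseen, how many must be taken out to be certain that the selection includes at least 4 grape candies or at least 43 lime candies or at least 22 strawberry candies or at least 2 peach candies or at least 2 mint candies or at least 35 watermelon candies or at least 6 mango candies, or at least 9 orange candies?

116

Each of the 8 flavors has its own threshold; avoid all of them simultaneously.
The worst case stops just short of every target: 3 grape, 42 lime, 21 strawberry, 1 peach, 1 mint, 34 watermelon, 5 mango, 8 orange — 3 + 42 + 21 + 1 + 1 + 34 + 5 + 8 = 115 candies.
One more candy must push some flavor to its target, so 115 + 1 = 116.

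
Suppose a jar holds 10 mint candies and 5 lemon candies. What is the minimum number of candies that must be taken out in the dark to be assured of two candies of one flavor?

3

Treat the 2 flavors as pigeonholes.
The worst case takes 1 candy of each flavor without reaching 2 of any: 2 × 1 = 2.
The next candy must bring some flavor to 2, so 2 + 1 = 3.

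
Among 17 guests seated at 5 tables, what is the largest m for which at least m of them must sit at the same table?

The 17 guests fall into 5 tables.
If each of the 5 tables held at most 3, the total would be at most 5 × 3 = 15 < 17, a contradiction.
So at least one holds ⌈17/5⌉ = 4.

4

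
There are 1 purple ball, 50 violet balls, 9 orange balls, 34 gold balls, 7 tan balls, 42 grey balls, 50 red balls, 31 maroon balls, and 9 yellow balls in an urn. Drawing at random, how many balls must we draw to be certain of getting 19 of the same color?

Treat the 9 colors as pigeonholes.
In the worst case we take at most 18 of each color, but all 1 purple, all 9 orange, all 7 tan, and all 9 yellow (fewer than 18), giving 1 + 18 + 9 + 18 + 7 + 18 + 18 + 18 + 9 = 116.
One more ball then forces some color to 19, so 116 + 1 = 117.

117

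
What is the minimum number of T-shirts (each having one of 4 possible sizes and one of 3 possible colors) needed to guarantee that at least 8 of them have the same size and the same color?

There are 4 × 3 = 12 (size, color) combinations acting as pigeonholes.
With 12 × 7 = 84 T-shirts we could place exactly 7 in each, with no (size, color) pair reaching 8.
One more forces some (size, color) pair to hold 8, so 84 + 1 = 85.

85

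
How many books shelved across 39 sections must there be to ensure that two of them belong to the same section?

There are 39 sections acting as pigeonholes.
With 39 books we could place one in each, avoiding any repeat.
One more forces some class to hold 2, so 39 + 1 = 40.

40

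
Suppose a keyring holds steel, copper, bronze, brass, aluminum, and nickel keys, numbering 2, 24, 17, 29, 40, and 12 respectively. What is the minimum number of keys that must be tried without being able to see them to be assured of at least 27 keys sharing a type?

Treat the 6 types as pigeonholes.
In the worst case we take at most 26 of each type, but all 2 steel, all 24 copper, all 17 bronze, and all 12 nickel (fewer than 26), giving 2 + 24 + 17 + 26 + 26 + 12 = 107.
One more key then forces some type to 27, so 107 + 1 = 108.

108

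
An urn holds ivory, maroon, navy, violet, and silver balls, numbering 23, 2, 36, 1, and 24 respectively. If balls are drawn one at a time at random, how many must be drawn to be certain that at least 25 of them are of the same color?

75

In the worst case we take at most 24 of each color, but all 23 ivory, all 2 maroon, and all 1 violet (fewer than 24), giving 23 + 2 + 24 + 1 + 24 = 74.
One more ball then forces some color to 25, so 74 + 1 = 75.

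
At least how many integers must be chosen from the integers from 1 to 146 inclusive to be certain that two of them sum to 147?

74

Partition {1, …, 146} into 73 pairs: {1,146}, {2,145}, …, {73,74}.
Choosing 73 integers — say the integers 1 through 73 — takes one from each pair and avoids the property.
Choosing 74 forces two into the same pair by pigeonhole, and those sum to 147. So 74.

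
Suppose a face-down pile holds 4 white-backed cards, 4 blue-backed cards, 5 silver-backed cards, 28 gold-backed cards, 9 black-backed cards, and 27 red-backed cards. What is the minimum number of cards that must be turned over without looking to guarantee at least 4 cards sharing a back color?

The worst case takes 3 cards of each back color without reaching 4 of any: 6 × 3 = 18.
The next card must bring some back color to 4, so 18 + 1 = 19.

19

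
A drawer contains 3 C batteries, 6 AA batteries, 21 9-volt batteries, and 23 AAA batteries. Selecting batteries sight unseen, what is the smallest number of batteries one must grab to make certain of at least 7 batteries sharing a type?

22

In the worst case we take at most 6 of each type, but all 3 C (fewer than 6), giving 3 + 6 + 6 + 6 = 21.
One more battery then forces some type to 7, so 21 + 1 = 22.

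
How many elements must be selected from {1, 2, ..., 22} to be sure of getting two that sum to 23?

12

Partition {1, …, 22} into 11 pairs: {1,22}, {2,21}, …, {11,12}.
Choosing 11 integers — say the integers 1 through 11 — takes one from each pair and avoids the property.
Choosing 12 forces two into the same pair by pigeonhole, and those sum to 23. So 12.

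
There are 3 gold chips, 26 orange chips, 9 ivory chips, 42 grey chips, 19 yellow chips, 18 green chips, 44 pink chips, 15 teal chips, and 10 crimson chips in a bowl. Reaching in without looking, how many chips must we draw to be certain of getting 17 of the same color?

Treat the 9 colors as pigeonholes.
In the worst case we take at most 16 of each color, but all 3 gold, all 9 ivory, all 15 teal, and all 10 crimson (fewer than 16), giving 3 + 16 + 9 + 16 + 16 + 16 + 16 + 15 + 10 = 117.
One more chip then forces some color to 17, so 117 + 1 = 118.

118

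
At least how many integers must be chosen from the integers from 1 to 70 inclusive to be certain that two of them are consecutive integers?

Partition {1, …, 70} into 35 pairs: {1,2}, {3,4}, …, {69,70}.
Choosing 35 integers — say the 35 even numbers 2, 4, …, 70 — takes one from each pair and avoids the property.
Choosing 36 forces two into the same pair by pigeonhole, and those are consecutive. So 36.

36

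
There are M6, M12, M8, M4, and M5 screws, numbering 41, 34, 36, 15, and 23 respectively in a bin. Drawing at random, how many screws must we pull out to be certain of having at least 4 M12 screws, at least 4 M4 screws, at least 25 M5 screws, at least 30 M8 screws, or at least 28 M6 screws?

The worst case stops just short of every target: 27 M6, 3 M12, 29 M8, 3 M4, all 23 M5 — 27 + 3 + 29 + 3 + 23 = 85 screws.
One more screw must push some size to its target, so 85 + 1 = 86.

86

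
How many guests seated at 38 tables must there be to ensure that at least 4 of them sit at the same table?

115

There are 38 tables acting as pigeonholes.
With 38 × 3 = 114 guests we could place exactly 3 in each, with no class reaching 4.
One more forces some class to hold 4, so 114 + 1 = 115.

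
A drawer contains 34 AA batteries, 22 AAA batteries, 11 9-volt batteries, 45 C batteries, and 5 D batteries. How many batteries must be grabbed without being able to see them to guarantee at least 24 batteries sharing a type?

In the worst case we take at most 23 of each type, but all 22 AAA, all 11 9-volt, and all 5 D (fewer than 23), giving 23 + 22 + 11 + 23 + 5 = 84.
One more battery then forces some type to 24, so 84 + 1 = 85.

85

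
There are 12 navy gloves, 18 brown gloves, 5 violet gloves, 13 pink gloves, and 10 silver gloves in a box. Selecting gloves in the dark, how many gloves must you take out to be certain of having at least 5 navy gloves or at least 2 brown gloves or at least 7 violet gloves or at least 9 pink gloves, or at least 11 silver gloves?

29

The worst case stops just short of every target: 4 navy, 1 brown, all 5 violet, 8 pink, 10 silver — 4 + 1 + 5 + 8 + 10 = 28 gloves.
One more glove must push some color to its target, so 28 + 1 = 29.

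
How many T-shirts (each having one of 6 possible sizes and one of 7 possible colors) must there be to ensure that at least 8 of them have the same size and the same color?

There are 6 × 7 = 42 (size, color) combinations acting as pigeonholes.
With 42 × 7 = 294 T-shirts we could place exactly 7 in each, with no (size, color) pair reaching 8.
One more forces some (size, color) pair to hold 8, so 294 + 1 = 295.

295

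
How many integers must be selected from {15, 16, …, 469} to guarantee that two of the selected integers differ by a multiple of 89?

90

Use the pigeonhole principle on residue classes: group the integers by remainder mod 89; there are 89 residue classes, each nonempty in this range.
Choosing one from each class (89 integers) avoids any shared remainder.
One more choice must repeat a class, so two differ by a multiple of 89. Hence 89 + 1 = 90.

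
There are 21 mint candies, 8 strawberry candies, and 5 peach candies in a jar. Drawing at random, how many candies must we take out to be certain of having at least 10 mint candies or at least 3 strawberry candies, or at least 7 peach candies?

17

The worst case stops just short of every target: 9 mint, 2 strawberry, all 5 peach — 9 + 2 + 5 = 16 candies.
One more candy must push some flavor to its target, so 16 + 1 = 17.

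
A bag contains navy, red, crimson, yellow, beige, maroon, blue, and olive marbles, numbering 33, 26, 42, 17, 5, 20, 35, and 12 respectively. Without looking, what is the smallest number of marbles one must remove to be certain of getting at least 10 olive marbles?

188

The worst case draws every non-olive marble first: 33 + 26 + 42 + 17 + 5 + 20 + 35 = 178.
The next 10 draws are then forced to be olive, giving 178 + 10 = 188.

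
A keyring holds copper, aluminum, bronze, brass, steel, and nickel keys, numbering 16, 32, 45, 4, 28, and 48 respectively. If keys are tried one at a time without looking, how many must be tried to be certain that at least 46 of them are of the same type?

Treat the 6 types as pigeonholes.
In the worst case we take at most 45 of each type, but all 16 copper, all 32 aluminum, all 4 brass, and all 28 steel (fewer than 45), giving 16 + 32 + 45 + 4 + 28 + 45 = 170.
One more key then forces some type to 46, so 170 + 1 = 171.

171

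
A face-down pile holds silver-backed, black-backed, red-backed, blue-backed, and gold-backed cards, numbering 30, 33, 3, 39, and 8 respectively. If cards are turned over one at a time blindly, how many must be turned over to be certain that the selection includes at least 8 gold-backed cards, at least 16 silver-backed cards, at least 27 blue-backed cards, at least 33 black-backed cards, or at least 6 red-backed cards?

The worst case stops just short of every target: 15 silver-backed, 32 black-backed, all 3 red-backed, 26 blue-backed, 7 gold-backed — 15 + 32 + 3 + 26 + 7 = 83 cards.
One more card must push some back color to its target, so 83 + 1 = 84.

84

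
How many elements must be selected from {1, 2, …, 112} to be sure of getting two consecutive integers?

57

Partition {1, …, 112} into 56 pairs: {1,2}, {3,4}, …, {111,112}.
Choosing 56 integers — say the 56 even numbers 2, 4, …, 112 — takes one from each pair and avoids the property.
Choosing 57 forces two into the same pair by pigeonhole, and those are consecutive. So 57.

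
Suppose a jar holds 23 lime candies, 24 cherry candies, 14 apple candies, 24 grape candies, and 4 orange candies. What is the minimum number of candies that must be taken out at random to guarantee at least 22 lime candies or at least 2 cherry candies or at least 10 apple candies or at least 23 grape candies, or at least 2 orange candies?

55

The worst case stops just short of every target: 21 lime, 1 cherry, 9 apple, 22 grape, 1 orange — 21 + 1 + 9 + 22 + 1 = 54 candies.
One more candy must push some flavor to its target, so 54 + 1 = 55.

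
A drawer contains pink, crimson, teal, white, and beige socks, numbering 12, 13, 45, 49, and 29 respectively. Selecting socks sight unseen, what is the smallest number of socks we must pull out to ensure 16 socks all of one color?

In the worst case we take at most 15 of each color, but all 12 pink and all 13 crimson (fewer than 15), giving 12 + 13 + 15 + 15 + 15 = 70.
One more sock then forces some color to 16, so 70 + 1 = 71.

71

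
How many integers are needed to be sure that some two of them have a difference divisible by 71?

Use the pigeonhole principle on residue classes: two integers differ by a multiple of 71 exactly when they share a remainder mod 71.
There are 71 residue classes mod 71, so 71 integers can all lie in distinct classes.
One more integer must repeat a residue, giving a difference divisible by 71. So n = 71 + 1 = 72.

72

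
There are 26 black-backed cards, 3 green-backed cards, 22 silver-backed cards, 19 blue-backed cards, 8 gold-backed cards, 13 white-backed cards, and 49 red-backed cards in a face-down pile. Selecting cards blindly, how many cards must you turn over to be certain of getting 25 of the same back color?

114

In the worst case we take at most 24 of each back color, but all 3 green-backed, all 22 silver-backed, all 19 blue-backed, all 8 gold-backed, and all 13 white-backed (fewer than 24), giving 24 + 3 + 22 + 19 + 8 + 13 + 24 = 113.
One more card then forces some back color to 25, so 113 + 1 = 114.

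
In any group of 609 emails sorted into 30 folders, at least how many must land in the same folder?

The 609 emails fall into 30 folders.
If each of the 30 folders held at most 20, the total would be at most 30 × 20 = 600 < 609, a contradiction.
So at least one holds ⌈609/30⌉ = 21.

21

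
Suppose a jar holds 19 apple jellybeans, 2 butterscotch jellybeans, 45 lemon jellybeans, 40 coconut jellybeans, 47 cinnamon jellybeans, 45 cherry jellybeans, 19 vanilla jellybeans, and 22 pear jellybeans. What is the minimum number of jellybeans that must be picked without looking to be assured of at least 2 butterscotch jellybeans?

The worst case draws every non-butterscotch jellybean first: 19 + 45 + 40 + 47 + 45 + 19 + 22 = 237.
The next 2 draws are then forced to be butterscotch, giving 237 + 2 = 239.

239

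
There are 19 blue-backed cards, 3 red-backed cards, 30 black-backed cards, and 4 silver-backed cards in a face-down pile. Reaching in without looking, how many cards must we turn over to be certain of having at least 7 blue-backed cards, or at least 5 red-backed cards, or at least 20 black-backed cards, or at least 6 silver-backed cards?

33

The worst case stops just short of every target: 6 blue-backed, all 3 red-backed, 19 black-backed, all 4 silver-backed — 6 + 3 + 19 + 4 = 32 cards.
One more card must push some back color to its target, so 32 + 1 = 33.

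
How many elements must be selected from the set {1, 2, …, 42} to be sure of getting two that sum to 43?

Partition {1, …, 42} into 21 pairs: {1,42}, {2,41}, …, {21,22}.
Choosing 21 integers — say the integers 1 through 21 — takes one from each pair and avoids the property.
Choosing 22 forces two into the same pair by pigeonhole, and those sum to 43. So 22.

22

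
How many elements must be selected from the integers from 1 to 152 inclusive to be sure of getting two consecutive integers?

Partition {1, …, 152} into 76 pairs: {1,2}, {3,4}, …, {151,152}.
Choosing 76 integers — say the 76 even numbers 2, 4, …, 152 — takes one from each pair and avoids the property.
Choosing 77 forces two into the same pair by pigeonhole, and those are consecutive. So 77.

77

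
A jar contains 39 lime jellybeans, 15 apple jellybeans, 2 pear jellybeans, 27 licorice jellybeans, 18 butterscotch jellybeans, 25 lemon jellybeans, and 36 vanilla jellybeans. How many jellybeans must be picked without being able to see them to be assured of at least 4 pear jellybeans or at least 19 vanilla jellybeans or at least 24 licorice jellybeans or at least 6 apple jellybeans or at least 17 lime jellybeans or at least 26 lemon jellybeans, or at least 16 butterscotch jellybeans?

The worst case stops just short of every target: 16 lime, 5 apple, all 2 pear, 23 licorice, 15 butterscotch, 25 lemon, 18 vanilla — 16 + 5 + 2 + 23 + 15 + 25 + 18 = 104 jellybeans.
One more jellybean must push some flavor to its target, so 104 + 1 = 105.

105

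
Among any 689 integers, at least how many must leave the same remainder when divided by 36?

The 689 integers fall into 36 residue classes modulo 36.
If each of the 36 residue classes modulo 36 held at most 19, the total would be at most 36 × 19 = 684 < 689, a contradiction.
So at least one holds ⌈689/36⌉ = 20.

20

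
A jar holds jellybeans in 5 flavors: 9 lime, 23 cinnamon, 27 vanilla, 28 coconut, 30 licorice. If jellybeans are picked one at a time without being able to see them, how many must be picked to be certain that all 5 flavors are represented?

The hardest flavor to obtain is lime: we could draw every other jellybean first — 117 − 9 = 108 jellybeans — without a single lime one.
The next draw must be lime, so 108 + 1 = 109.

109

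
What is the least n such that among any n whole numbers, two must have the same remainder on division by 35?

36

Use the pigeonhole principle on residue classes: two integers differ by a multiple of 35 exactly when they share a remainder mod 35.
There are 35 residue classes mod 35, so 35 integers can all lie in distinct classes.
One more integer must repeat a residue, giving a difference divisible by 35. So n = 35 + 1 = 36.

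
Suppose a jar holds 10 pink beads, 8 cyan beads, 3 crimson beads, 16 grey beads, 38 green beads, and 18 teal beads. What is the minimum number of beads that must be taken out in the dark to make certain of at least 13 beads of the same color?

In the worst case we take at most 12 of each color, but all 10 pink, all 8 cyan, and all 3 crimson (fewer than 12), giving 10 + 8 + 3 + 12 + 12 + 12 = 57.
One more bead then forces some color to 13, so 57 + 1 = 58.

58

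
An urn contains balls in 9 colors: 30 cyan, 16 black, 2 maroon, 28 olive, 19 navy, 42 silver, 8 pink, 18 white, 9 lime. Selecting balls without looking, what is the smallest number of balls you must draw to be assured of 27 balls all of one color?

Treat the 9 colors as pigeonholes.
In the worst case we take at most 26 of each color, but all 16 black, all 2 maroon, all 19 navy, all 8 pink, all 18 white, and all 9 lime (fewer than 26), giving 26 + 16 + 2 + 26 + 19 + 26 + 8 + 18 + 9 = 150.
One more ball then forces some color to 27, so 150 + 1 = 151.

151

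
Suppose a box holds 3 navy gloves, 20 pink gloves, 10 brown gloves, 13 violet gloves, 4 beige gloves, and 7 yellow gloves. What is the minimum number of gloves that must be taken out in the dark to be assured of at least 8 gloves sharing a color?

In the worst case we take at most 7 of each color, but all 3 navy and all 4 beige (fewer than 7), giving 3 + 7 + 7 + 7 + 4 + 7 = 35.
One more glove then forces some color to 8, so 35 + 1 = 36.

36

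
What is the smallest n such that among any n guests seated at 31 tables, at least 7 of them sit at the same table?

There are 31 tables acting as pigeonholes.
With 31 × 6 = 186 guests we could place exactly 6 in each, with no class reaching 7.
One more forces some class to hold 7, so 186 + 1 = 187.

187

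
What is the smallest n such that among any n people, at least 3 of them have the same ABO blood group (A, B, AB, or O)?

There are 4 ABO blood groups acting as pigeonholes.
With 4 × 2 = 8 people we could place exactly 2 in each, with no class reaching 3.
One more forces some class to hold 3, so 8 + 1 = 9.

9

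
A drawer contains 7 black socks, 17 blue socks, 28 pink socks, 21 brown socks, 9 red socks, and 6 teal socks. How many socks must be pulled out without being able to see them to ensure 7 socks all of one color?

The worst case takes 6 socks of each color without reaching 7 of any: 6 × 6 = 36.
The next sock must bring some color to 7, so 36 + 1 = 37.

37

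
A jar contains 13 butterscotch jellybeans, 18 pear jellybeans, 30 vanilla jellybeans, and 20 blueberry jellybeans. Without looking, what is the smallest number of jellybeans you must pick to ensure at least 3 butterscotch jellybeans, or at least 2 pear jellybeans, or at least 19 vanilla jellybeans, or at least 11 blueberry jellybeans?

32

Each of the 4 flavors has its own threshold; avoid all of them simultaneously.
The worst case stops just short of every target: 2 butterscotch, 1 pear, 18 vanilla, 10 blueberry — 2 + 1 + 18 + 10 = 31 jellybeans.
One more jellybean must push some flavor to its target, so 31 + 1 = 32.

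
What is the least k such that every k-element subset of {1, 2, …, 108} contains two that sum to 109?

Partition {1, …, 108} into 54 pairs: {1,108}, {2,107}, …, {54,55}.
Choosing 54 integers — say the integers 1 through 54 — takes one from each pair and avoids the property.
Choosing 55 forces two into the same pair by pigeonhole, and those sum to 109. So 55.

55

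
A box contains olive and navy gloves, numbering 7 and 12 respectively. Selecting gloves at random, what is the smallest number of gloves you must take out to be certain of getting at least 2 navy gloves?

9

The worst case draws every non-navy glove first: 7.
The next 2 draws are then forced to be navy, giving 7 + 2 = 9.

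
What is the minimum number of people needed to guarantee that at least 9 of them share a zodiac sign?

There are 12 zodiac signs acting as pigeonholes.
With 12 × 8 = 96 people we could place exactly 8 in each, with no class reaching 9.
One more forces some class to hold 9, so 96 + 1 = 97.

97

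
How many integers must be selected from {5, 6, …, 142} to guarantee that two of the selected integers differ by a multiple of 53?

Use the pigeonhole principle on residue classes: group the integers by remainder mod 53; there are 53 residue classes, each nonempty in this range.
Choosing one from each class (53 integers) avoids any shared remainder.
One more choice must repeat a class, so two differ by a multiple of 53. Hence 53 + 1 = 54.

54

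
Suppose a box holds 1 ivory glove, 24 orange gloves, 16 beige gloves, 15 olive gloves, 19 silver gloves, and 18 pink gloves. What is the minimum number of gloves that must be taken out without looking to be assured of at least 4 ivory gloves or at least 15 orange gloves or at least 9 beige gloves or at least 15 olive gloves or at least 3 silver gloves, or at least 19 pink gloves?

58

The worst case stops just short of every target: all 1 ivory, 14 orange, 8 beige, 14 olive, 2 silver, 18 pink — 1 + 14 + 8 + 14 + 2 + 18 = 57 gloves.
One more glove must push some color to its target, so 57 + 1 = 58.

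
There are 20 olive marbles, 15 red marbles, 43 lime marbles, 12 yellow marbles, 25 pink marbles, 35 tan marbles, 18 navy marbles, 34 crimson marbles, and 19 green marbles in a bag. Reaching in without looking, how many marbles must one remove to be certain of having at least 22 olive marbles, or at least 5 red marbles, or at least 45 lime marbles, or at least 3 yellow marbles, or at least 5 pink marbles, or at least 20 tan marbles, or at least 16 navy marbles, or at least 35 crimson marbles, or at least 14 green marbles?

155

Each of the 9 colors has its own threshold; avoid all of them simultaneously.
The worst case stops just short of every target: all 20 olive, 4 red, all 43 lime, 2 yellow, 4 pink, 19 tan, 15 navy, 34 crimson, 13 green — 20 + 4 + 43 + 2 + 4 + 19 + 15 + 34 + 13 = 154 marbles.
One more marble must push some color to its target, so 154 + 1 = 155.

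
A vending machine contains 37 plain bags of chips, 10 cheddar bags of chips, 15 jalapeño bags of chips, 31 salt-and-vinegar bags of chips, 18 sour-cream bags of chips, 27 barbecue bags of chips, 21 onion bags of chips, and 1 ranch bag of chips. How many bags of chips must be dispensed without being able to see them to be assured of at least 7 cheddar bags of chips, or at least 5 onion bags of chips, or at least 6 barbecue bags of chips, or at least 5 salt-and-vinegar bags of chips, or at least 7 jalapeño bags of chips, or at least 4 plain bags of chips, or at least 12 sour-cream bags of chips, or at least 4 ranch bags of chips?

41

The worst case stops just short of every target: 3 plain, 6 cheddar, 6 jalapeño, 4 salt-and-vinegar, 11 sour-cream, 5 barbecue, 4 onion, all 1 ranch — 3 + 6 + 6 + 4 + 11 + 5 + 4 + 1 = 40 bags of chips.
One more bag of chips must push some flavor to its target, so 40 + 1 = 41.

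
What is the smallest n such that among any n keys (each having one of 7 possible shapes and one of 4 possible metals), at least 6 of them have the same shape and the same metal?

There are 7 × 4 = 28 (shape, metal) combinations acting as pigeonholes.
With 28 × 5 = 140 keys we could place exactly 5 in each, with no (shape, metal) pair reaching 6.
One more forces some (shape, metal) pair to hold 6, so 140 + 1 = 141.

141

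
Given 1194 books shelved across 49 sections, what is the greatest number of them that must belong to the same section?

The 1194 books fall into 49 sections.
If each of the 49 sections held at most 24, the total would be at most 49 × 24 = 1176 < 1194, a contradiction.
So at least one holds ⌈1194/49⌉ = 25.

25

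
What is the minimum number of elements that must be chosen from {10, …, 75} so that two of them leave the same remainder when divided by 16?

17

Group the integers by remainder mod 16; there are 16 residue classes, each nonempty in this range.
Choosing one from each class (16 integers) avoids any shared remainder.
One more choice must repeat a class, so two differ by a multiple of 16. Hence 16 + 1 = 17.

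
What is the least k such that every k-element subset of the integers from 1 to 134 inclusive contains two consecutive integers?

Partition {1, …, 134} into 67 pairs: {1,2}, {3,4}, …, {133,134}.
Choosing 67 integers — say the 67 even numbers 2, 4, …, 134 — takes one from each pair and avoids the property.
Choosing 68 forces two into the same pair by pigeonhole, and those are consecutive. So 68.

68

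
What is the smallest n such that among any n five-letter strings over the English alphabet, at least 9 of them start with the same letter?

209

There are 26 possible first letters acting as pigeonholes.
With 26 × 8 = 208 five-letter strings over the English alphabet we could place exactly 8 in each, with no class reaching 9.
One more forces some class to hold 9, so 208 + 1 = 209.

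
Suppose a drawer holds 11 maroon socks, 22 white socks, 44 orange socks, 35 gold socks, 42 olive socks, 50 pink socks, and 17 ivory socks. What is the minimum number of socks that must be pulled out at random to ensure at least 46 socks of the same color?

In the worst case we take at most 45 of each color, but all 11 maroon, all 22 white, all 44 orange, all 35 gold, all 42 olive, and all 17 ivory (fewer than 45), giving 11 + 22 + 44 + 35 + 42 + 45 + 17 = 216.
One more sock then forces some color to 46, so 216 + 1 = 217.

217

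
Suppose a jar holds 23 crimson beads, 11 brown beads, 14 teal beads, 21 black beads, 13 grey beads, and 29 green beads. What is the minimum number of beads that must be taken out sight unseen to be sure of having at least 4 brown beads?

The worst case draws every non-brown bead first: 23 + 14 + 21 + 13 + 29 = 100.
The next 4 draws are then forced to be brown, giving 100 + 4 = 104.

104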